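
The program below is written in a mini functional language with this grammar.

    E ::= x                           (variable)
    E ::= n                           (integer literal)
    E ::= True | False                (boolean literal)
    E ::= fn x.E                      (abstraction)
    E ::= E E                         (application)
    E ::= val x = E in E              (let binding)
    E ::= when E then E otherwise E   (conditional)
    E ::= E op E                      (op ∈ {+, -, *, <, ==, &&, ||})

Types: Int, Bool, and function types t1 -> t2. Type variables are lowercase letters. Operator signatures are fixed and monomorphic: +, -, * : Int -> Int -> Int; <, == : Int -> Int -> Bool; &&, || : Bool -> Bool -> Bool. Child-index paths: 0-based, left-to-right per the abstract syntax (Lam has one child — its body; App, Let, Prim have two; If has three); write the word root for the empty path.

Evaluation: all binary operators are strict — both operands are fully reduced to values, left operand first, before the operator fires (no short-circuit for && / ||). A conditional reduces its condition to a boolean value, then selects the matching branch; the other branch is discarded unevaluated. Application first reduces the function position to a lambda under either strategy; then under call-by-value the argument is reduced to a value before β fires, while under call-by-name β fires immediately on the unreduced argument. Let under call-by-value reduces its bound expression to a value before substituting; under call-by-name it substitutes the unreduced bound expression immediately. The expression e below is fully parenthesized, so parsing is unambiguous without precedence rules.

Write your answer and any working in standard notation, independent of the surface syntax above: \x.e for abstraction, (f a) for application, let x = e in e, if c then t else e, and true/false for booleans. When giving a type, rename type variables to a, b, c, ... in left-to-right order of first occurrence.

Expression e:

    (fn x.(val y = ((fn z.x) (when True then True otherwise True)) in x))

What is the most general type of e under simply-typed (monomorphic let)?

Answer: a -> a

Derivation:
x : a
\z._ : b -> a
  unify Bool ~ Bool
  unify Bool ~ Bool
  unify b -> a ~ Bool -> c
  unify b ~ Bool
  unify a ~ c
_ _ : c
let y : c
x : c
\x._ : c -> c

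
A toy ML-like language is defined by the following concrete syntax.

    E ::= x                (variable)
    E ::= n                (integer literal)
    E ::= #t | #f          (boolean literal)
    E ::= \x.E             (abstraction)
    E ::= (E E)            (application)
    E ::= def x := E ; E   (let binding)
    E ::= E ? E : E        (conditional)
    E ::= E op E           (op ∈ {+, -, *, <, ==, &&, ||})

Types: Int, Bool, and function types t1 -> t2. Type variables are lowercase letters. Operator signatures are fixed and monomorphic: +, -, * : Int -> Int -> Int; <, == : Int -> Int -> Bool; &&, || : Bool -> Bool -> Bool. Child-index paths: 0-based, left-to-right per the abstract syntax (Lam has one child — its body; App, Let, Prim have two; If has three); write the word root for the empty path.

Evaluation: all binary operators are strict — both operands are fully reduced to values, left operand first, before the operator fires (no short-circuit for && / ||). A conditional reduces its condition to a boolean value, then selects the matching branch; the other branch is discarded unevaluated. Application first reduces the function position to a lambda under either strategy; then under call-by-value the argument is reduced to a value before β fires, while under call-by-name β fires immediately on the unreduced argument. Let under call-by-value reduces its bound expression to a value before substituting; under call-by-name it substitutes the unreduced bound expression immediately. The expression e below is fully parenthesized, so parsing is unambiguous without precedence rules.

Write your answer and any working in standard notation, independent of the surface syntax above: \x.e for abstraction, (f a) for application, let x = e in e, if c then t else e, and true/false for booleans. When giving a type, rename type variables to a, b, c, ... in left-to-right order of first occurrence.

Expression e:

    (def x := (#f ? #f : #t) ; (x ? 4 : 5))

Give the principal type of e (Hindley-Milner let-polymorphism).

Answer: Int

Derivation:
  unify Bool ~ Bool
  unify Bool ~ Bool
let x : Bool
x : Bool
  unify Bool ~ Bool
  unify Int ~ Int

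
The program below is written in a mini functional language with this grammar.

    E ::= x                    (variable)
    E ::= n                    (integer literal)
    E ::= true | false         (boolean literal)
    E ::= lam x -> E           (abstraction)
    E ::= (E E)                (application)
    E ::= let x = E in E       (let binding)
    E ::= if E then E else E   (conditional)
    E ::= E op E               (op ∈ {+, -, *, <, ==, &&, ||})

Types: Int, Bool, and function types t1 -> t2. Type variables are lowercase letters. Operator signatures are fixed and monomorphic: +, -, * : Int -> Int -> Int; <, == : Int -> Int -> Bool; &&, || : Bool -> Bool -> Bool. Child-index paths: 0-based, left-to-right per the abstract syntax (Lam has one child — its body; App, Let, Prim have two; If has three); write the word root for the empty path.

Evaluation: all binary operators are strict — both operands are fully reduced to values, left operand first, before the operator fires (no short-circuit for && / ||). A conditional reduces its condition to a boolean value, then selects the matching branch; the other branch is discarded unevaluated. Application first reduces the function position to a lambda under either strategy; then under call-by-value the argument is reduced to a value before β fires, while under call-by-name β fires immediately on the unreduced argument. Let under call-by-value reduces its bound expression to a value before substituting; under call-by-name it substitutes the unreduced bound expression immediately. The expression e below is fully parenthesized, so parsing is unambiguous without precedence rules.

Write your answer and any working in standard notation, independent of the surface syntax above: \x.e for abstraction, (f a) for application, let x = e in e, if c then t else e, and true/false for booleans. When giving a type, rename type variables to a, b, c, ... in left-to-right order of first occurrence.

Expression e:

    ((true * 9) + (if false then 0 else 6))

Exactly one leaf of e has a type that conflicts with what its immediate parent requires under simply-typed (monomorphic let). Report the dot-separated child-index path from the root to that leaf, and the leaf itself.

Answer: 0.0 : true

Trace:
  unify Bool ~ Int
  FAIL: mismatch Bool ~ Int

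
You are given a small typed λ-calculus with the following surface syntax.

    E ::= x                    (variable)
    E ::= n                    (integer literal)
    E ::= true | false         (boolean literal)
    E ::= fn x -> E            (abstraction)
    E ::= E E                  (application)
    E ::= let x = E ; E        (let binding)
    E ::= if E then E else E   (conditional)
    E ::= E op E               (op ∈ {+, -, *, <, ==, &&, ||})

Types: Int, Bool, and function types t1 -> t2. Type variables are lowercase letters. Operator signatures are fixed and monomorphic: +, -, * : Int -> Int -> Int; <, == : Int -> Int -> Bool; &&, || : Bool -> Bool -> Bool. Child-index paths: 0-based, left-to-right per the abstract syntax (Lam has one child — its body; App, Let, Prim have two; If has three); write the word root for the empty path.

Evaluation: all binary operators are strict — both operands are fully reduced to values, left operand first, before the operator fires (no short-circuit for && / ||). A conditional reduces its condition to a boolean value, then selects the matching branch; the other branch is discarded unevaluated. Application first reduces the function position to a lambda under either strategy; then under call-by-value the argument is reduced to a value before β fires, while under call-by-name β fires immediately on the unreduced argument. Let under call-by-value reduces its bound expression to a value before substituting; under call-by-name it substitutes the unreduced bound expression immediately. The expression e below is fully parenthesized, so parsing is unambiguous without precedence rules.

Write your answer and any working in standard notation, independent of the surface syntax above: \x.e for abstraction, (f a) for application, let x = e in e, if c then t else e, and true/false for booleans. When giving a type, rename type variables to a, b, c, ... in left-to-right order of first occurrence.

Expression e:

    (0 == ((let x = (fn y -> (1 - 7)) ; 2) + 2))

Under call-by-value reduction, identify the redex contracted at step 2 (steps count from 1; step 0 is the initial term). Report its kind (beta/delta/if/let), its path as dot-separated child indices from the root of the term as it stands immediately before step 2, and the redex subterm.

Working:
step 0: (0 == ((let x = (\y.(1 - 7)) in 2) + 2))
step 1: [let@1.0] (0 == (2 + 2))
step 2: [delta@1] (0 == 4)

Answer: delta at 1 : (2 + 2)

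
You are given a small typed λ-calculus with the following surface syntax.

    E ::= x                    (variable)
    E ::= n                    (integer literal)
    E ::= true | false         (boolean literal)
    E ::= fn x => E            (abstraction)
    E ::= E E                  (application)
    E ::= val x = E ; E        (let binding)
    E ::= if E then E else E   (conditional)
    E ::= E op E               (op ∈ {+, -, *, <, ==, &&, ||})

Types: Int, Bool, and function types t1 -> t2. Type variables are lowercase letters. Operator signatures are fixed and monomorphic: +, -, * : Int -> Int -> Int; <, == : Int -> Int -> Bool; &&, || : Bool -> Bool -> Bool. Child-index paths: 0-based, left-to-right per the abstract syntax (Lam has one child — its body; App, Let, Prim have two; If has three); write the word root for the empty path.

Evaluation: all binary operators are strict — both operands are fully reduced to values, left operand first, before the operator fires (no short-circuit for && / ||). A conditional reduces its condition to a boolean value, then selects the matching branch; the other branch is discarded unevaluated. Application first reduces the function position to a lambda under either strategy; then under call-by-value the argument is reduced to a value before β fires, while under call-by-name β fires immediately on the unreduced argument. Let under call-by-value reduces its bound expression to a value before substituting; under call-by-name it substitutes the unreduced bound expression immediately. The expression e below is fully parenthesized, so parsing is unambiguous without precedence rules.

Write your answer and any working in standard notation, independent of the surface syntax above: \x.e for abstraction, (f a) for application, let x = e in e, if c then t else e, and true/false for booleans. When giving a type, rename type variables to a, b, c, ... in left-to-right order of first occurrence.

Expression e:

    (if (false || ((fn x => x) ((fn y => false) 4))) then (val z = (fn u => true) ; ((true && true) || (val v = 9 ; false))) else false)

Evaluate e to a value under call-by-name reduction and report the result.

Answer: false

Working:
step 0: (if (false || ((\x.x) ((\y.false) 4))) then (let z = (\u.true) in ((true && true) || (let v = 9 in false))) else false)
step 1: [beta@0.1] (if (false || ((\y.false) 4)) then (let z = (\u.true) in ((true && true) || (let v = 9 in false))) else false)
step 2: [beta@0.1] (if (false || false) then (let z = (\u.true) in ((true && true) || (let v = 9 in false))) else false)
step 3: [delta@0] (if false then (let z = (\u.true) in ((true && true) || (let v = 9 in false))) else false)
step 4: [if@root] false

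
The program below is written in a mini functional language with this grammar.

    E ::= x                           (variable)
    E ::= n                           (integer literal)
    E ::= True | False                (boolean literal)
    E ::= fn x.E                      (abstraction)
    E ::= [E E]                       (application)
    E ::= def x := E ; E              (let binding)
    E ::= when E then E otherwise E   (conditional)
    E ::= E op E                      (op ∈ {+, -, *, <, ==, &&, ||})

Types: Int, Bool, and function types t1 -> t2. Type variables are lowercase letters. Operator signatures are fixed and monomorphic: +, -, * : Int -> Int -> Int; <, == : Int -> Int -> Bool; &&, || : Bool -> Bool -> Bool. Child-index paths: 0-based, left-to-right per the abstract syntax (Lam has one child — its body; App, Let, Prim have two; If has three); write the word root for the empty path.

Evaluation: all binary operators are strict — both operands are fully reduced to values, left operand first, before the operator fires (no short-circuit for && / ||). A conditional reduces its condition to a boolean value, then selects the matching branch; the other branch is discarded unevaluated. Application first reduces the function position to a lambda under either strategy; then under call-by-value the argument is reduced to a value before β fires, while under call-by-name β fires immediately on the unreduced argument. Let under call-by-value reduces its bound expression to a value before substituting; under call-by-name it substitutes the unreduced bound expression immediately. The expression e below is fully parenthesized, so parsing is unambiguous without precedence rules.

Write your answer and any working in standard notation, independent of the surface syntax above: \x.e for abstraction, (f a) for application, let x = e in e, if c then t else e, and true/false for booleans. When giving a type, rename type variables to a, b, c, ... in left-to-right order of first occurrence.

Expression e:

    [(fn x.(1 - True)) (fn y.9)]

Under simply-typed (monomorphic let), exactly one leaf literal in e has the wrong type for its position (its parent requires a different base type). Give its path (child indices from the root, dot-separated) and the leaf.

Working:
  unify Int ~ Int
  unify Bool ~ Int
  FAIL: mismatch Bool ~ Int

Answer: 0.0.1 : true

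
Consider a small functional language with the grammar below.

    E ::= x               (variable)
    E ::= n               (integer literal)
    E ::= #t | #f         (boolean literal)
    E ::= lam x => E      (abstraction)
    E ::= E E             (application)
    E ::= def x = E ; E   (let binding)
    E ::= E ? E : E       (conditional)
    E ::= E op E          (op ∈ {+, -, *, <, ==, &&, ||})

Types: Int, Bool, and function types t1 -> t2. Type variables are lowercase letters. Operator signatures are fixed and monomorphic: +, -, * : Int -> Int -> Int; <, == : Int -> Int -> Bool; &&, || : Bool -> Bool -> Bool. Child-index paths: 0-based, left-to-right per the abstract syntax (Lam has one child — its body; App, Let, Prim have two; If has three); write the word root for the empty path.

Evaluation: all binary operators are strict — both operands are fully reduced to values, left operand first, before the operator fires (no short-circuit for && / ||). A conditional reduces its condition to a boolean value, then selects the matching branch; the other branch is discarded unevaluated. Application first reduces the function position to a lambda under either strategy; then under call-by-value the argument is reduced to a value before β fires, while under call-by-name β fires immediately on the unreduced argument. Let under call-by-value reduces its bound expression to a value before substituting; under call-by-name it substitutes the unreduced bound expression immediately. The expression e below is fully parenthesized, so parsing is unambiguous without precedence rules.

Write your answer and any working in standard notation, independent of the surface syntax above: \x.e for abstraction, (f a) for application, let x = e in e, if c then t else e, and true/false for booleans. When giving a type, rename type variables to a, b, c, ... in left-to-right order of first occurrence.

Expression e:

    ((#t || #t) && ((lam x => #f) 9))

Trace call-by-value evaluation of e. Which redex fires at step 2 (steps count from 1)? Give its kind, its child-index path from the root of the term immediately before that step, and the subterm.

Derivation:
step 0: ((true || true) && ((\x.false) 9))
step 1: [delta@0] (true && ((\x.false) 9))
step 2: [beta@1] (true && false)

Answer: beta at 1 : ((\x.false) 9)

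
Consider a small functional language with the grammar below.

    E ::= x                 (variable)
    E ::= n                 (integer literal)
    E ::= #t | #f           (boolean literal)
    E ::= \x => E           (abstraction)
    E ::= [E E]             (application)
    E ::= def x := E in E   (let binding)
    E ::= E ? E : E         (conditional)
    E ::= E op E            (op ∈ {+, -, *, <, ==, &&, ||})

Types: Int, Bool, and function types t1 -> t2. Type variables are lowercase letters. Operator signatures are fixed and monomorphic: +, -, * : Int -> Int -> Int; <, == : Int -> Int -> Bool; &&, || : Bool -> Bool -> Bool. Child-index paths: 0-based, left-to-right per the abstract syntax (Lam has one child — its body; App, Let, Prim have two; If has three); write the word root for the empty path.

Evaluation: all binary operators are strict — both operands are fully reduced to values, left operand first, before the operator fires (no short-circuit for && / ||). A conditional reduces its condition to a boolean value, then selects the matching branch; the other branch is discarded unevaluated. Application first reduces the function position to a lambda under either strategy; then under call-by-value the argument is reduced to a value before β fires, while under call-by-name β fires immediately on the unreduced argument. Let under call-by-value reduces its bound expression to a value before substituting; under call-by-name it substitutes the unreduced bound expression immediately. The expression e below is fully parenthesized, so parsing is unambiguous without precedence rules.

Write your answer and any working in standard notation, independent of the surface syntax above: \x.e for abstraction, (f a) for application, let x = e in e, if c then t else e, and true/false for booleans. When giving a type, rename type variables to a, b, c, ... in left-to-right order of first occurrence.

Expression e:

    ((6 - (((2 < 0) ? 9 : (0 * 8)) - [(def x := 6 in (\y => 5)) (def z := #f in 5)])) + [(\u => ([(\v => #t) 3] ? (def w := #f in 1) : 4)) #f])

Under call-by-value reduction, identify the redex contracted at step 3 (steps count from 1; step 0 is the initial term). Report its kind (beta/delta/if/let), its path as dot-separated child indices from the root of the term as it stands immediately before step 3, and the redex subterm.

Trace:
step 0: ((6 - ((if (2 < 0) then 9 else (0 * 8)) - ((let x = 6 in (\y.5)) (let z = false in 5)))) + ((\u.(if ((\v.true) 3) then (let w = false in 1) else 4)) false))
step 1: [delta@0.1.0.0] ((6 - ((if false then 9 else (0 * 8)) - ((let x = 6 in (\y.5)) (let z = false in 5)))) + ((\u.(if ((\v.true) 3) then (let w = false in 1) else 4)) false))
step 2: [if@0.1.0] ((6 - ((0 * 8) - ((let x = 6 in (\y.5)) (let z = false in 5)))) + ((\u.(if ((\v.true) 3) then (let w = false in 1) else 4)) false))
step 3: [delta@0.1.0] ((6 - (0 - ((let x = 6 in (\y.5)) (let z = false in 5)))) + ((\u.(if ((\v.true) 3) then (let w = false in 1) else 4)) false))

Answer: delta at 0.1.0 : (0 * 8)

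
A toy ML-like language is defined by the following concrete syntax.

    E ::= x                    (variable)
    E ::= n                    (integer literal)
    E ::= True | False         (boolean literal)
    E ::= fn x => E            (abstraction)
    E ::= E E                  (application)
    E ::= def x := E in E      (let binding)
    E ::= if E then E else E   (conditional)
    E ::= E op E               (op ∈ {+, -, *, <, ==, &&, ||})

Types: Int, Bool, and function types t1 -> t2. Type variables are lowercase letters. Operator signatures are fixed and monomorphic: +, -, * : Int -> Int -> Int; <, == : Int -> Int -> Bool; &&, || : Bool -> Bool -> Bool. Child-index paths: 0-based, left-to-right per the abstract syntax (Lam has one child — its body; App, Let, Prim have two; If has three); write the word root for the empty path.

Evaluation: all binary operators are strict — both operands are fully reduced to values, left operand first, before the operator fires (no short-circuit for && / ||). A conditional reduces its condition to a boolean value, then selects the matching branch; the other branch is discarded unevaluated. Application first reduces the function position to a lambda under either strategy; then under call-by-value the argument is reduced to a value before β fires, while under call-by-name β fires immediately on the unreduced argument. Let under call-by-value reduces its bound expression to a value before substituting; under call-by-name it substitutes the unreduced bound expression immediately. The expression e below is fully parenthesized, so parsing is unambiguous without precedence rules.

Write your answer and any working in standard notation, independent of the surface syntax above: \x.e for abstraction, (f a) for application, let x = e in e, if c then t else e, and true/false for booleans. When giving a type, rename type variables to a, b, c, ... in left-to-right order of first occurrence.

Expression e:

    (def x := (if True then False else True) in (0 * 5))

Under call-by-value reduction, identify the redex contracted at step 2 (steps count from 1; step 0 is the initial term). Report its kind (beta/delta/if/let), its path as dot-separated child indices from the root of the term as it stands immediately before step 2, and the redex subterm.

Working:
step 0: (let x = (if true then false else true) in (0 * 5))
step 1: [if@0] (let x = false in (0 * 5))
step 2: [let@root] (0 * 5)

Answer: let at root : (let x = false in (0 * 5))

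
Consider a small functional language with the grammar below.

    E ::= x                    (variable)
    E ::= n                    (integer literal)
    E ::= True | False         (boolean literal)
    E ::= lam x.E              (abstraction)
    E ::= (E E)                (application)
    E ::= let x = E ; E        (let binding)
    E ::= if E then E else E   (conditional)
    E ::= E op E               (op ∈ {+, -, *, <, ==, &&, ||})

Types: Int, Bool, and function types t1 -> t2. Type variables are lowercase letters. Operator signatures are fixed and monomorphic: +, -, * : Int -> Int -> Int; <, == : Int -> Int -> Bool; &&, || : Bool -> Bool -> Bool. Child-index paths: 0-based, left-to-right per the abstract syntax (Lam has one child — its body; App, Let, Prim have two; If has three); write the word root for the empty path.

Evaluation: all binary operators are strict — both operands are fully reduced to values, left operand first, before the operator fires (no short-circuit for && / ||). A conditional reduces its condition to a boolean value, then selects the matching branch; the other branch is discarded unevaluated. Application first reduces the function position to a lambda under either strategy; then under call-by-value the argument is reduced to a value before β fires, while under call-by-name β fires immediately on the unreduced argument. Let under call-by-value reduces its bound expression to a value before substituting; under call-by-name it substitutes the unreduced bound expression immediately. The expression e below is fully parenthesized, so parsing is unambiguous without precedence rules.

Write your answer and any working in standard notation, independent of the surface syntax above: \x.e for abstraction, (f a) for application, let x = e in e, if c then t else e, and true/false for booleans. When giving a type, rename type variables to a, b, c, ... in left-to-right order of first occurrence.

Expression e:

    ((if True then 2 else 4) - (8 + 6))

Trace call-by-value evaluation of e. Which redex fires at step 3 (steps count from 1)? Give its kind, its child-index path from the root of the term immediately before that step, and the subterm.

Derivation:
step 0: ((if true then 2 else 4) - (8 + 6))
step 1: [if@0] (2 - (8 + 6))
step 2: [delta@1] (2 - 14)
step 3: [delta@root] -12

Answer: delta at root : (2 - 14)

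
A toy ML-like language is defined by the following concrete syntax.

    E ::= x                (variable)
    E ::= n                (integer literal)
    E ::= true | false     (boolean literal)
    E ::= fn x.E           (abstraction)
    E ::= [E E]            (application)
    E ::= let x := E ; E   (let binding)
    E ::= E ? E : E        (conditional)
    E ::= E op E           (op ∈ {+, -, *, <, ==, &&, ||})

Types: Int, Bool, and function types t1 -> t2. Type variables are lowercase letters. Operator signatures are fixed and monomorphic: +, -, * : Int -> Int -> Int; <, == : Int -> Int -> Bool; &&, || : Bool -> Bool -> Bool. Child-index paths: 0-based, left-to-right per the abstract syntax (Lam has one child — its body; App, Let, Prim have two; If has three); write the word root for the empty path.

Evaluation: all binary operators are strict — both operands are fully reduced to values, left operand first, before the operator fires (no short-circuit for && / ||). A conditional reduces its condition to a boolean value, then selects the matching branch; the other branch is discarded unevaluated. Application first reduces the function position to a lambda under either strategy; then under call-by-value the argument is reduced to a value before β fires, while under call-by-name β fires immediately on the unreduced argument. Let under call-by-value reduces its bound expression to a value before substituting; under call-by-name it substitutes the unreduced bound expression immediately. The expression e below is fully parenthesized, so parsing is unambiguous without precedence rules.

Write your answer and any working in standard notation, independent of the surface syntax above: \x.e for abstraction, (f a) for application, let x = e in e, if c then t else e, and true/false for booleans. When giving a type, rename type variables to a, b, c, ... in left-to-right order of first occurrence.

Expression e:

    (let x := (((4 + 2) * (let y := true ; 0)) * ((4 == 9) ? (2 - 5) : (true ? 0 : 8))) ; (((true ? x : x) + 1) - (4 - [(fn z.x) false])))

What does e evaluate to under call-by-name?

Trace:
step 0: (let x = (((4 + 2) * (let y = true in 0)) * (if (4 == 9) then (2 - 5) else (if true then 0 else 8))) in (((if true then x else x) + 1) - (4 - ((\z.x) false))))
step 1: [let@root] (((if true then (((4 + 2) * (let y = true in 0)) * (if (4 == 9) then (2 - 5) else (if true then 0 else 8))) else (((4 + 2) * (let y = true in 0)) * (if (4 == 9) then (2 - 5) else (if true then 0 else 8)))) + 1) - (4 - ((\z.(((4 + 2) * (let y = true in 0)) * (if (4 == 9) then (2 - 5) else (if true then 0 else 8)))) false)))
step 2: [if@0.0] (((((4 + 2) * (let y = true in 0)) * (if (4 == 9) then (2 - 5) else (if true then 0 else 8))) + 1) - (4 - ((\z.(((4 + 2) * (let y = true in 0)) * (if (4 == 9) then (2 - 5) else (if true then 0 else 8)))) false)))
step 3: [delta@0.0.0.0] ((((6 * (let y = true in 0)) * (if (4 == 9) then (2 - 5) else (if true then 0 else 8))) + 1) - (4 - ((\z.(((4 + 2) * (let y = true in 0)) * (if (4 == 9) then (2 - 5) else (if true then 0 else 8)))) false)))
step 4: [let@0.0.0.1] ((((6 * 0) * (if (4 == 9) then (2 - 5) else (if true then 0 else 8))) + 1) - (4 - ((\z.(((4 + 2) * (let y = true in 0)) * (if (4 == 9) then (2 - 5) else (if true then 0 else 8)))) false)))
step 5: [delta@0.0.0] (((0 * (if (4 == 9) then (2 - 5) else (if true then 0 else 8))) + 1) - (4 - ((\z.(((4 + 2) * (let y = true in 0)) * (if (4 == 9) then (2 - 5) else (if true then 0 else 8)))) false)))
step 6: [delta@0.0.1.0] (((0 * (if false then (2 - 5) else (if true then 0 else 8))) + 1) - (4 - ((\z.(((4 + 2) * (let y = true in 0)) * (if (4 == 9) then (2 - 5) else (if true then 0 else 8)))) false)))
step 7: [if@0.0.1] (((0 * (if true then 0 else 8)) + 1) - (4 - ((\z.(((4 + 2) * (let y = true in 0)) * (if (4 == 9) then (2 - 5) else (if true then 0 else 8)))) false)))
step 8: [if@0.0.1] (((0 * 0) + 1) - (4 - ((\z.(((4 + 2) * (let y = true in 0)) * (if (4 == 9) then (2 - 5) else (if true then 0 else 8)))) false)))
step 9: [delta@0.0] ((0 + 1) - (4 - ((\z.(((4 + 2) * (let y = true in 0)) * (if (4 == 9) then (2 - 5) else (if true then 0 else 8)))) false)))
step 10: [delta@0] (1 - (4 - ((\z.(((4 + 2) * (let y = true in 0)) * (if (4 == 9) then (2 - 5) else (if true then 0 else 8)))) false)))
step 11: [beta@1.1] (1 - (4 - (((4 + 2) * (let y = true in 0)) * (if (4 == 9) then (2 - 5) else (if true then 0 else 8)))))
step 12: [delta@1.1.0.0] (1 - (4 - ((6 * (let y = true in 0)) * (if (4 == 9) then (2 - 5) else (if true then 0 else 8)))))
step 13: [let@1.1.0.1] (1 - (4 - ((6 * 0) * (if (4 == 9) then (2 - 5) else (if true then 0 else 8)))))
step 14: [delta@1.1.0] (1 - (4 - (0 * (if (4 == 9) then (2 - 5) else (if true then 0 else 8)))))
step 15: [delta@1.1.1.0] (1 - (4 - (0 * (if false then (2 - 5) else (if true then 0 else 8)))))
step 16: [if@1.1.1] (1 - (4 - (0 * (if true then 0 else 8))))
step 17: [if@1.1.1] (1 - (4 - (0 * 0)))
step 18: [delta@1.1] (1 - (4 - 0))
step 19: [delta@1] (1 - 4)
step 20: [delta@root] -3

Answer: -3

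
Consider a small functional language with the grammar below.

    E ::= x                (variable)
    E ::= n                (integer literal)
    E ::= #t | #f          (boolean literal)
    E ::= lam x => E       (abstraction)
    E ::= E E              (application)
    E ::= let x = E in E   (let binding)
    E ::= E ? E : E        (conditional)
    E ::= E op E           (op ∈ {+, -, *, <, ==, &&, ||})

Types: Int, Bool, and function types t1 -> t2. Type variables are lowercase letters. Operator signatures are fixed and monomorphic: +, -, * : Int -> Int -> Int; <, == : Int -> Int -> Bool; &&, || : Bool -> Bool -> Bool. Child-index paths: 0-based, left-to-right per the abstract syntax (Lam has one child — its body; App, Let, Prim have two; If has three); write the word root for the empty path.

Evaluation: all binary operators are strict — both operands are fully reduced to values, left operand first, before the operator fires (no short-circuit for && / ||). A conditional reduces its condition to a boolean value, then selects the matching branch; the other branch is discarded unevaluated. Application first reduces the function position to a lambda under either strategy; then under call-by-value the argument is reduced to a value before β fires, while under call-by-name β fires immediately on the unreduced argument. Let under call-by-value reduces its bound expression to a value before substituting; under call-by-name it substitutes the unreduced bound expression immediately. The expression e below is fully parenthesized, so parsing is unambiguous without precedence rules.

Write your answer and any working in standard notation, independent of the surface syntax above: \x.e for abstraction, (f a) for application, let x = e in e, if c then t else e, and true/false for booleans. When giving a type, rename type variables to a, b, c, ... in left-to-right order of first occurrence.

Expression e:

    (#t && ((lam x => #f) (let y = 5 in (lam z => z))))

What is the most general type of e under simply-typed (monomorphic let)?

Answer: Bool

Trace:
  unify Bool ~ Bool
\x._ : a -> Bool
let y : Int
z : b
\z._ : b -> b
  unify a -> Bool ~ (b -> b) -> c
  unify a ~ b -> b
  unify Bool ~ c
_ _ : Bool
  unify Bool ~ Bool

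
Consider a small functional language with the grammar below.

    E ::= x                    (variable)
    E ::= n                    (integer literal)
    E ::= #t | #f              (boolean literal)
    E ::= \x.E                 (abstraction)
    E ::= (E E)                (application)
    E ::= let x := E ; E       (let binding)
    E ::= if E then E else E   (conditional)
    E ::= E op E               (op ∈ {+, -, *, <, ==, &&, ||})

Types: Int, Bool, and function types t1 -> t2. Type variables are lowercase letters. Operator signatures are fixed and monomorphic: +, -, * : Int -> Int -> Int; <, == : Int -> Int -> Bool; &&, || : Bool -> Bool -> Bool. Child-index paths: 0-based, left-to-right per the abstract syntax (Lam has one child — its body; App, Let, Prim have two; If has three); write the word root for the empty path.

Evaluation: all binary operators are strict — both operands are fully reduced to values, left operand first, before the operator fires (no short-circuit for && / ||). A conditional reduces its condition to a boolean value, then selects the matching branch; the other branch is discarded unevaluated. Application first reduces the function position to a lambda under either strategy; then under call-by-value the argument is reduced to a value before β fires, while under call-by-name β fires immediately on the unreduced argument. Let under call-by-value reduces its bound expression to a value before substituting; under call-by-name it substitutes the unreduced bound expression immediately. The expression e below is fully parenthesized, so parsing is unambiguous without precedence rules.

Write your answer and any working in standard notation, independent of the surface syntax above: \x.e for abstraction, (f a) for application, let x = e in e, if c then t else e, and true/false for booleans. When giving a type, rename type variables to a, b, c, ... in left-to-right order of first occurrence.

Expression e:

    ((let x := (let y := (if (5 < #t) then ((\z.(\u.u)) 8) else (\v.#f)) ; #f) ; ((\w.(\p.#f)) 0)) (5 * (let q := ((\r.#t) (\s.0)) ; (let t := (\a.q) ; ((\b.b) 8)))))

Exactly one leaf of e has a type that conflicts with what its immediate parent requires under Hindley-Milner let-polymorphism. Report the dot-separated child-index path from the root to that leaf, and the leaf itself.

Derivation:
  unify Int ~ Int
  unify Bool ~ Int
  FAIL: mismatch Bool ~ Int

Answer: 0.0.0.0.1 : true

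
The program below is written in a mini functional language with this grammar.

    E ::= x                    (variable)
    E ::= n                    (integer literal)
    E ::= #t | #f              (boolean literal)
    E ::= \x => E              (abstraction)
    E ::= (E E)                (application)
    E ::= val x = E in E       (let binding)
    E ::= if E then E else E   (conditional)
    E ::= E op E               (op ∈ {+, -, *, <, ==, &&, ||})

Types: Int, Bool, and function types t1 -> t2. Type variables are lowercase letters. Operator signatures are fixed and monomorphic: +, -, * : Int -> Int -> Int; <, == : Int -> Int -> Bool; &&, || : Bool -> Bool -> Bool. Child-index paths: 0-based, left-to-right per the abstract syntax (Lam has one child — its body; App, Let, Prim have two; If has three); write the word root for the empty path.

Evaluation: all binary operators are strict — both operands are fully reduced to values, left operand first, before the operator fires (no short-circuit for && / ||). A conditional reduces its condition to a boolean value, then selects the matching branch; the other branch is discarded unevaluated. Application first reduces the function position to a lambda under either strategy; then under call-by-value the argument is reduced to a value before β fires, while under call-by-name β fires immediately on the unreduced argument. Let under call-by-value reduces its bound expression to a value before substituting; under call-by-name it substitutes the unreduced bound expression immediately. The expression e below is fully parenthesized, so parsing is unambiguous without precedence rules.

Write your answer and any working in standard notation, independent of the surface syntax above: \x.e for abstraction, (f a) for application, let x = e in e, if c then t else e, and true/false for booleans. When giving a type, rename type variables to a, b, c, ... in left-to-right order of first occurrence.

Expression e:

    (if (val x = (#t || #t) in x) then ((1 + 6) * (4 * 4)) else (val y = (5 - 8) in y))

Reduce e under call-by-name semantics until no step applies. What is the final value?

Answer: 112

Trace:
step 0: (if (let x = (true || true) in x) then ((1 + 6) * (4 * 4)) else (let y = (5 - 8) in y))
step 1: [let@0] (if (true || true) then ((1 + 6) * (4 * 4)) else (let y = (5 - 8) in y))
step 2: [delta@0] (if true then ((1 + 6) * (4 * 4)) else (let y = (5 - 8) in y))
step 3: [if@root] ((1 + 6) * (4 * 4))
step 4: [delta@0] (7 * (4 * 4))
step 5: [delta@1] (7 * 16)
step 6: [delta@root] 112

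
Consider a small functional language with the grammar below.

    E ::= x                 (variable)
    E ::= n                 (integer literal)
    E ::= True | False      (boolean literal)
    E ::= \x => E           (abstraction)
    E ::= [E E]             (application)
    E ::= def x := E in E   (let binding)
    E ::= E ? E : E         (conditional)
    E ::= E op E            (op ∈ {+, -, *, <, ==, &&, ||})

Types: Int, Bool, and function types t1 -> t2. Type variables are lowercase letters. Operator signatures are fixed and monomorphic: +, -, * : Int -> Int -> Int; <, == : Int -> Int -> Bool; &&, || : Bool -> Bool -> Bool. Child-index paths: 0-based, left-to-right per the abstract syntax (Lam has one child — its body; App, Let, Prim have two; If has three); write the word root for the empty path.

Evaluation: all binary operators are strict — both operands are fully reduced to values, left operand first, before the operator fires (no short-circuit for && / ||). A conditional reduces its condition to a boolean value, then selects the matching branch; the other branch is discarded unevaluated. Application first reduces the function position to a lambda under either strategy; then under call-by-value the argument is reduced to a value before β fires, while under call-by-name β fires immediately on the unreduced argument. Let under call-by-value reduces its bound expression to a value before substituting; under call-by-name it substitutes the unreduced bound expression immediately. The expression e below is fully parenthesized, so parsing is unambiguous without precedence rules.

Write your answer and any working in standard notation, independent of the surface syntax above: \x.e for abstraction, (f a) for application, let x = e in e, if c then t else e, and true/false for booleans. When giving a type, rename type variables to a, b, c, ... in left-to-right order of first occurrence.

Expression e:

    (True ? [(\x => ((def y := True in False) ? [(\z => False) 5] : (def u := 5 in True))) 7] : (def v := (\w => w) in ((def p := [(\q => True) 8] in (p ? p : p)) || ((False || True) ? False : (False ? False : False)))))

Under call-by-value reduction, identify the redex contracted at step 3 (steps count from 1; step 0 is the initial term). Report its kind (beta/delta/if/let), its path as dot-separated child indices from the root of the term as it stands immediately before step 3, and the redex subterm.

Trace:
step 0: (if true then ((\x.(if (let y = true in false) then ((\z.false) 5) else (let u = 5 in true))) 7) else (let v = (\w.w) in ((let p = ((\q.true) 8) in (if p then p else p)) || (if (false || true) then false else (if false then false else false)))))
step 1: [if@root] ((\x.(if (let y = true in false) then ((\z.false) 5) else (let u = 5 in true))) 7)
step 2: [beta@root] (if (let y = true in false) then ((\z.false) 5) else (let u = 5 in true))
step 3: [let@0] (if false then ((\z.false) 5) else (let u = 5 in true))

Answer: let at 0 : (let y = true in false)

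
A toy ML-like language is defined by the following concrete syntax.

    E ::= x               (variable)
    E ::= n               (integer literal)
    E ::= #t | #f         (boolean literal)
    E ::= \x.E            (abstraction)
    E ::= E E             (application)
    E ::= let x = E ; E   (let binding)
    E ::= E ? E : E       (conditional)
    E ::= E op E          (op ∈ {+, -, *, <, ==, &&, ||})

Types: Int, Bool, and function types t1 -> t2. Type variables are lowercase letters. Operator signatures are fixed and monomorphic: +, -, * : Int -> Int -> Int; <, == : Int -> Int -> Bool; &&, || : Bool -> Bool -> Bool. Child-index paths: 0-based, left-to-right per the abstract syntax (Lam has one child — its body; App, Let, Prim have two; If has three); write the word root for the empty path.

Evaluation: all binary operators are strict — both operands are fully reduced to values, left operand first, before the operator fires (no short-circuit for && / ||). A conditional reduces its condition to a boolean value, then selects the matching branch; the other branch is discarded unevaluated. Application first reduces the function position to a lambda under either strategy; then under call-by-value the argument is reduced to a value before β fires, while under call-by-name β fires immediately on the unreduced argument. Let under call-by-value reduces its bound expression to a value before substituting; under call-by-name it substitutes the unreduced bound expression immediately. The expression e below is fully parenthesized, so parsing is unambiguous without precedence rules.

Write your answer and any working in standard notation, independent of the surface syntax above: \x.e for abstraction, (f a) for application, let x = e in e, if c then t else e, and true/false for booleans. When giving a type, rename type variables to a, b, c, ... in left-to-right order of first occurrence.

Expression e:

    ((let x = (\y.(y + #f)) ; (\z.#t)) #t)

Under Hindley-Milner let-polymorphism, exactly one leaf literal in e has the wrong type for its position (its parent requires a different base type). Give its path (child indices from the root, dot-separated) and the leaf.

Answer: 0.0.0.1 : false

Working:
y : a
  unify a ~ Int
  unify Bool ~ Int
  FAIL: mismatch Bool ~ Int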